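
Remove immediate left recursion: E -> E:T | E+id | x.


Left-recursive alternatives: E:T, E+id; non-recursive: x
Introduce E': E -> xE', E' -> :TE' | +idE' | ε


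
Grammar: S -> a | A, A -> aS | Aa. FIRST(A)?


Per alternative of A: FIRST(aS) = {a}; FIRST(Aa) = {a}
FIRST(A) = {a}


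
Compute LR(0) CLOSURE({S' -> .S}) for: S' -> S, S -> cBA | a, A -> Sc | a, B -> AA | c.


Start: S' -> .S
For each item with dot before a nonterminal B, add B -> .γ for every B-production
Closure: [S' -> .S, S -> .cBA, S -> .a]


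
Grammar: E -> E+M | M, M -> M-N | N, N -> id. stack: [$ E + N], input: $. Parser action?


'N' (not preceded by M-) is the handle for M -> N
Action: reduce (M -> N)


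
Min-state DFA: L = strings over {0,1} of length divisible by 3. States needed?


Track length mod 3: states 0..2, accept at 0
Minimal DFA: 3 states


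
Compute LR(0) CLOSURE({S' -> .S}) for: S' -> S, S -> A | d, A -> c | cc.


Start: S' -> .S
For each item with dot before a nonterminal B, add B -> .γ for every B-production
Closure: [S' -> .S, S -> .A, S -> .d, A -> .c, A -> .cc]


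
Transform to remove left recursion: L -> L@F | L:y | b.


Left-recursive alternatives: L@F, L:y; non-recursive: b
Introduce L': L -> bL', L' -> @FL' | :yL' | ε


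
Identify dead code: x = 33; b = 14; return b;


x is assigned but never read
Dead: 'x = 33'


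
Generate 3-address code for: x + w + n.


Break into single-operator statements:
t1 = x + w
t2 = t1 + n


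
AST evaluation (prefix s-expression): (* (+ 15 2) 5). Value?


Evaluate inner: (+ 15 2) = 17
Evaluate root: (* 17 5) = 85
Result: 85


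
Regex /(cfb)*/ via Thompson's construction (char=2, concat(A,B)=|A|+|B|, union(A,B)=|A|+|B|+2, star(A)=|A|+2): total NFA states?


Syntax tree has 3 char leaf(s), 0 union(s), 1 star(s)
chars contribute 3×2 = 6; each union adds +2; each star adds +2
Total: 6 + 0 + 2 = 8 states


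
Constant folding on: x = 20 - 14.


20 - 14 = 6 at compile time
Optimized: x = 6


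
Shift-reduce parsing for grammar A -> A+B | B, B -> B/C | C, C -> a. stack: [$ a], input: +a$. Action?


'a' on top is the handle for C -> a
Action: reduce (C -> a)


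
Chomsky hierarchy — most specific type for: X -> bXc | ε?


Single nonterminal LHS, but b^n c^n is not regular
Classification: Type 2 (Context-Free)


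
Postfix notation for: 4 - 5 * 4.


* has higher precedence, evaluate 5*4 first
Postfix: 4 5 4 * -


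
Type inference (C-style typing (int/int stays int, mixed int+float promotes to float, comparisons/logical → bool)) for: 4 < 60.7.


Operand types: int < float
Rule: comparison yields bool
Result type: bool


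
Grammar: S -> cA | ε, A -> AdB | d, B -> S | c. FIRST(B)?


Per alternative of B: FIRST(S) = {c, ε}; FIRST(c) = {c}
FIRST(B) = {c, ε}


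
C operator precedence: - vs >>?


'-' is additive (level 9); '>>' is shift (level 8)
Higher level binds tighter
'-' has higher precedence than '>>'


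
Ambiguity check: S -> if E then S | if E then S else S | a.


dangling else: 'if E then if E then a else a' parses two ways
Ambiguous


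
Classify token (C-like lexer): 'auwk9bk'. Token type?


Pattern: letter/underscore followed by alphanumerics, not a keyword
Type: IDENTIFIER


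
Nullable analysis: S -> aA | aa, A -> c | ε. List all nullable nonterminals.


A nonterminal is nullable iff some alternative derives ε (directly, or every symbol in it is nullable)
Nullable: {A}


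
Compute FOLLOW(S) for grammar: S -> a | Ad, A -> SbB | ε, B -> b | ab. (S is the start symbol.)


$ ∈ FOLLOW(S). For each A -> αBβ: add FIRST(β)\{ε} to FOLLOW(B); if β nullable, add FOLLOW(A).
FOLLOW(S) = {$, b}


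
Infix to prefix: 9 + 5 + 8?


left-to-right (same/higher precedence on left): tree is (+ (+ 9 5) 8)
Prefix: + + 9 5 8


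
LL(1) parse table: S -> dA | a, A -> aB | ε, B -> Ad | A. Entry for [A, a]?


For [A, a]: 'a' ∈ FIRST(aB)
Entry: A -> aB


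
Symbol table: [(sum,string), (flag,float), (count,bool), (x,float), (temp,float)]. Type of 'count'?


Lookup 'count' → type bool


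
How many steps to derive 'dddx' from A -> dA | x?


Derivation: A => dA => ddA => dddA => dddx
Steps: 4


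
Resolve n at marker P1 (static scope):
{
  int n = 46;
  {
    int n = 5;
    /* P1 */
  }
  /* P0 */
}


n declared in the same block as P1
n = 5


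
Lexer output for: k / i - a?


Scan left to right, longest-match per lexeme
Tokens: ID(k), OP(/), ID(i), OP(-), ID(a)


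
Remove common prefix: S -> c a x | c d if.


Common prefix: 'c'
Factored: S -> c S', S' -> a x | d if


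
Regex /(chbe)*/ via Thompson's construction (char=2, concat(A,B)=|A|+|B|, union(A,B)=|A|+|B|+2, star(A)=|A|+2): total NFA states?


Syntax tree has 4 char leaf(s), 0 union(s), 1 star(s)
chars contribute 4×2 = 8; each union adds +2; each star adds +2
Total: 8 + 0 + 2 = 10 states


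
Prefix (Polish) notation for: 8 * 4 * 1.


left-to-right (same/higher precedence on left): tree is (* (* 8 4) 1)
Prefix: * * 8 4 1


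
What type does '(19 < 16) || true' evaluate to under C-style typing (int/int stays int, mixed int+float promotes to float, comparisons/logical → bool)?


Operand types: bool || bool
Rule: logical operators take bool operands and yield bool
Result type: bool


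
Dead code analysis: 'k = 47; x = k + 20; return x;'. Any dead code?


k is read by x's definition; x is returned
No dead code


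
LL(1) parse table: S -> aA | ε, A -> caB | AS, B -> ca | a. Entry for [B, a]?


For [B, a]: 'a' ∈ FIRST(a)
Entry: B -> a


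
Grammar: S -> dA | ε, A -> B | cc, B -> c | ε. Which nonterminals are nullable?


A nonterminal is nullable iff some alternative derives ε (directly, or every symbol in it is nullable)
Nullable: {A, B, S}


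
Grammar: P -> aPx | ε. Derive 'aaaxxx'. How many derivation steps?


Derivation: P => aPx => aaPxx => aaaPxxx => aaaxxx
Steps: 4


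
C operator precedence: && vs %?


'%' is multiplicative (level 10); '&&' is logical AND (level 2)
Higher level binds tighter
'%' has higher precedence than '&&'


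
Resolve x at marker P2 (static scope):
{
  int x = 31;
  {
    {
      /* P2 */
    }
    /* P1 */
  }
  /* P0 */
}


P2's block does not declare x; resolves to the enclosing declaration at depth 0
x = 31


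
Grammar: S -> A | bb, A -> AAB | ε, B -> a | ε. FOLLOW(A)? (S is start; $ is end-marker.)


$ ∈ FOLLOW(S). For each A -> αBβ: add FIRST(β)\{ε} to FOLLOW(B); if β nullable, add FOLLOW(A).
FOLLOW(A) = {$, a}


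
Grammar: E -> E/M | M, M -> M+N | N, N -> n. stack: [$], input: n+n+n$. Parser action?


no handle on stack; shift 'n'
Action: shift


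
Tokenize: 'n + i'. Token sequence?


Scan left to right, longest-match per lexeme
Tokens: ID(n), OP(+), ID(i)


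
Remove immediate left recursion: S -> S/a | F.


Left-recursive alternatives: S/a; non-recursive: F
Introduce S': S -> FS', S' -> /aS' | ε


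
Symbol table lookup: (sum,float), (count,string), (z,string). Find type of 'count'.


Lookup 'count' → type string


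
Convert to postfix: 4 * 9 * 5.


Left to right (same or higher precedence on left)
Postfix: 4 9 * 5 *


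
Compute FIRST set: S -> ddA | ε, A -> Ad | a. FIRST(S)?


Per alternative of S: FIRST(ddA) = {d}; FIRST(ε) = {ε}
FIRST(S) = {d, ε}


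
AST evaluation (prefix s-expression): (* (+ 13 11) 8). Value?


Evaluate inner: (+ 13 11) = 24
Evaluate root: (* 24 8) = 192
Result: 192


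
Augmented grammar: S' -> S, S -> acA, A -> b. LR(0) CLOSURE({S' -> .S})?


Start: S' -> .S
For each item with dot before a nonterminal B, add B -> .γ for every B-production
Closure: [S' -> .S, S -> .acA]


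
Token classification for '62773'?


Pattern: digits only
Type: INTEGER_LITERAL


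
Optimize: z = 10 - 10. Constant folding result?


10 - 10 = 0 at compile time
Optimized: z = 0


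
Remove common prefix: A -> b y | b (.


Common prefix: 'b'
Factored: A -> b A', A' -> y | (


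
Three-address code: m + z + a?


Break into single-operator statements:
t1 = m + z
t2 = t1 + a


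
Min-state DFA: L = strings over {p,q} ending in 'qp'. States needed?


Track the longest suffix of input matching a prefix of 'qp': 3 classes (prefixes of length 0..2)
Minimal DFA: 3 states


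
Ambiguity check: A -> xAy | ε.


balanced x^n…y^n: each string has a unique parse
Unambiguous


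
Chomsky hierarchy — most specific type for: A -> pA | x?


Right-linear: every RHS is a terminal or a terminal followed by one nonterminal
Classification: Type 3 (Regular)


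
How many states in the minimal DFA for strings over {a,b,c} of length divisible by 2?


Track length mod 2: states 0..1, accept at 0
Minimal DFA: 2 states


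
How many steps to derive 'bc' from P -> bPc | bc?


Derivation: P => bc
Steps: 1


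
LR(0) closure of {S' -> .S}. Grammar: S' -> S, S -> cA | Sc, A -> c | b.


Start: S' -> .S
For each item with dot before a nonterminal B, add B -> .γ for every B-production
Closure: [S' -> .S, S -> .cA, S -> .Sc]


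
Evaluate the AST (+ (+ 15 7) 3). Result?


Evaluate inner: (+ 15 7) = 22
Evaluate root: (+ 22 3) = 25
Result: 25


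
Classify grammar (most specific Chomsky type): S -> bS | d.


Right-linear: every RHS is a terminal or a terminal followed by one nonterminal
Classification: Type 3 (Regular)


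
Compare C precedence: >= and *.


'*' is multiplicative (level 10); '>=' is relational (level 7)
Higher level binds tighter
'*' has higher precedence than '>='


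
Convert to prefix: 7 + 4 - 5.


left-to-right (same/higher precedence on left): tree is (- (+ 7 4) 5)
Prefix: - + 7 4 5


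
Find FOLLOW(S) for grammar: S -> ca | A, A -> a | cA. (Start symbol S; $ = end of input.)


$ ∈ FOLLOW(S). For each A -> αBβ: add FIRST(β)\{ε} to FOLLOW(B); if β nullable, add FOLLOW(A).
FOLLOW(S) = {$}


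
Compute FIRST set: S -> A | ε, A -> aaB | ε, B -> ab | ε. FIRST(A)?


Per alternative of A: FIRST(aaB) = {a}; FIRST(ε) = {ε}
FIRST(A) = {a, ε}


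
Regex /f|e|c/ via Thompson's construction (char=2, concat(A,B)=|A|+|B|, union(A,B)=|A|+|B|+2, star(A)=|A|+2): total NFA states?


Syntax tree has 3 char leaf(s), 2 union(s), 0 star(s)
chars contribute 3×2 = 6; each union adds +2; each star adds +2
Total: 6 + 4 + 0 = 10 states


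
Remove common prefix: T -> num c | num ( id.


Common prefix: 'num'
Factored: T -> num T', T' -> c | ( id


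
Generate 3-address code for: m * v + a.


Break into single-operator statements:
t1 = m * v
t2 = t1 + a


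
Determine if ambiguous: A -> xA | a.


right-linear, alternatives start with distinct terminals 'x' vs 'a': unique leftmost derivation
Unambiguous


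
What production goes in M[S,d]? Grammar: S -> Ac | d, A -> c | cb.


For [S, d]: 'd' ∈ FIRST(d)
Entry: S -> d


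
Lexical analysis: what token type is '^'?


Pattern: operator symbol
Type: OPERATOR


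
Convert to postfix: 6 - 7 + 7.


Left to right (same or higher precedence on left)
Postfix: 6 7 - 7 +


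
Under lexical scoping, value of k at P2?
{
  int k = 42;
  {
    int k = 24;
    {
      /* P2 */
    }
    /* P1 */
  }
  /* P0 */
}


P2's block does not declare k; resolves to the enclosing declaration at depth 1
k = 24


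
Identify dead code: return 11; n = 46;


statement follows a return and is unreachable
Dead: 'n = 46'


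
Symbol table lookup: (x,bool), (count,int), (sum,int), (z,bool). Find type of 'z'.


Lookup 'z' → type bool


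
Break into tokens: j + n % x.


Scan left to right, longest-match per lexeme
Tokens: ID(j), OP(+), ID(n), OP(%), ID(x)


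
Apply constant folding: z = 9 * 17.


9 * 17 = 153 at compile time
Optimized: z = 153


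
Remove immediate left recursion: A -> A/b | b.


Left-recursive alternatives: A/b; non-recursive: b
Introduce A': A -> bA', A' -> /bA' | ε


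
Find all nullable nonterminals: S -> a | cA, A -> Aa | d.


A nonterminal is nullable iff some alternative derives ε (directly, or every symbol in it is nullable)
Nullable: {}


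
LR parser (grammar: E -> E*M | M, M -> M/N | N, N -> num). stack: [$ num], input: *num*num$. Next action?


'num' on top is the handle for N -> num
Action: reduce (N -> num)


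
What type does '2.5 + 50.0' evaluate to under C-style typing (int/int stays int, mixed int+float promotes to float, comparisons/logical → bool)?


Operand types: float + float
Rule: mixed int/float promotes to float; int/int stays int
Result type: float


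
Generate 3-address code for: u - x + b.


Break into single-operator statements:
t1 = u - x
t2 = t1 + b


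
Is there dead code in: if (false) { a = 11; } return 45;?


condition is constant false, so the whole block is unreachable
Dead: 'if (false) { a = 11; }'


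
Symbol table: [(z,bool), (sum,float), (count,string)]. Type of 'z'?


Lookup 'z' → type bool


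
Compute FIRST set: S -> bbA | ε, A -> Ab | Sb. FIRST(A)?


Per alternative of A: FIRST(Ab) = {b}; FIRST(Sb) = {b}
FIRST(A) = {b}


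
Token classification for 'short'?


Pattern: reserved word
Type: KEYWORD


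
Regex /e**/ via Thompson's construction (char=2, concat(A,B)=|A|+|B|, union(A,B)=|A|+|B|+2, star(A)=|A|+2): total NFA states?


Syntax tree has 1 char leaf(s), 0 union(s), 2 star(s)
chars contribute 1×2 = 2; each union adds +2; each star adds +2
Total: 2 + 0 + 4 = 6 states


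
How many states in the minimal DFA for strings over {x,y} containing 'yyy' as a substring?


KMP-style automaton: 3 progress states + 1 absorbing accept = 4
Minimal DFA: 4 states


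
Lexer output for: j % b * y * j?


Scan left to right, longest-match per lexeme
Tokens: ID(j), OP(%), ID(b), OP(*), ID(y), OP(*), ID(j)


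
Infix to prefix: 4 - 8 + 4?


left-to-right (same/higher precedence on left): tree is (+ (- 4 8) 4)
Prefix: + - 4 8 4


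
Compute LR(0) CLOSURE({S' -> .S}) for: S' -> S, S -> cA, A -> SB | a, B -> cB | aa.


Start: S' -> .S
For each item with dot before a nonterminal B, add B -> .γ for every B-production
Closure: [S' -> .S, S -> .cA]


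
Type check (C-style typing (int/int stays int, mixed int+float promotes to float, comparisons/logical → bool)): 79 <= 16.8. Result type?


Operand types: int <= float
Rule: comparison yields bool
Result type: bool


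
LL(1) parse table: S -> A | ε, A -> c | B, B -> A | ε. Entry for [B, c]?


For [B, c]: 'c' ∈ FIRST(A)
Entry: B -> A


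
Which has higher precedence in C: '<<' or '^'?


'<<' is shift (level 8); '^' is bitwise XOR (level 4)
Higher level binds tighter
'<<' has higher precedence than '^'


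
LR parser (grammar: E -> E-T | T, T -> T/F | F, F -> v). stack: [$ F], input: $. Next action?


'F' (not preceded by T/) is the handle for T -> F
Action: reduce (T -> F)


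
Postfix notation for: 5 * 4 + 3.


Left to right (same or higher precedence on left)
Postfix: 5 4 * 3 +


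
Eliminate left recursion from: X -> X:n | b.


Left-recursive alternatives: X:n; non-recursive: b
Introduce X': X -> bX', X' -> :nX' | ε


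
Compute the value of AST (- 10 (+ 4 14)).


Evaluate inner: (+ 4 14) = 18
Evaluate root: (- 10 18) = -8
Result: -8


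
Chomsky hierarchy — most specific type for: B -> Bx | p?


Left-linear: every RHS is a terminal or one nonterminal followed by a terminal
Classification: Type 3 (Regular)


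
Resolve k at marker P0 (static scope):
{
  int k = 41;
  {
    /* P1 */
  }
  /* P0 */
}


k declared in the same block as P0
k = 41


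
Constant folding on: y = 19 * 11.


19 * 11 = 209 at compile time
Optimized: y = 209


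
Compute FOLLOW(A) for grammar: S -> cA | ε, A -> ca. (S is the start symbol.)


$ ∈ FOLLOW(S). For each A -> αBβ: add FIRST(β)\{ε} to FOLLOW(B); if β nullable, add FOLLOW(A).
FOLLOW(A) = {$}


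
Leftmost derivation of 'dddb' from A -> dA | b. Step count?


Derivation: A => dA => ddA => dddA => dddb
Steps: 4


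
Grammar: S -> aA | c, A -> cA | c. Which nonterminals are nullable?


A nonterminal is nullable iff some alternative derives ε (directly, or every symbol in it is nullable)
Nullable: {}


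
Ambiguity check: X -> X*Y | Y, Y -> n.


precedence layered via separate nonterminal Y: deterministic
Unambiguous


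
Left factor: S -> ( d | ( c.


Common prefix: '('
Factored: S -> ( S', S' -> d | c


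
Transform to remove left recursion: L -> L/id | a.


Left-recursive alternatives: L/id; non-recursive: a
Introduce L': L -> aL', L' -> /idL' | ε


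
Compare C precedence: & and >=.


'>=' is relational (level 7); '&' is bitwise AND (level 5)
Higher level binds tighter
'>=' has higher precedence than '&'


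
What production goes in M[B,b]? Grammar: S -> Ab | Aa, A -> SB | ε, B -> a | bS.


For [B, b]: 'b' ∈ FIRST(bS)
Entry: B -> bS


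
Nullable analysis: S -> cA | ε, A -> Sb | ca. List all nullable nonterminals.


A nonterminal is nullable iff some alternative derives ε (directly, or every symbol in it is nullable)
Nullable: {S}


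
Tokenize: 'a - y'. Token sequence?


Scan left to right, longest-match per lexeme
Tokens: ID(a), OP(-), ID(y)


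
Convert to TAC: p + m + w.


Break into single-operator statements:
t1 = p + m
t2 = t1 + w


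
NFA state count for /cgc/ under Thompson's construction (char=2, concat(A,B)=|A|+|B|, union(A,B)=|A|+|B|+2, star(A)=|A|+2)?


Syntax tree has 3 char leaf(s), 0 union(s), 0 star(s)
chars contribute 3×2 = 6; each union adds +2; each star adds +2
Total: 6 + 0 + 0 = 6 states


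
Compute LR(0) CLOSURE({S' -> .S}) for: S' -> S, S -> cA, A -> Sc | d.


Start: S' -> .S
For each item with dot before a nonterminal B, add B -> .γ for every B-production
Closure: [S' -> .S, S -> .cA]


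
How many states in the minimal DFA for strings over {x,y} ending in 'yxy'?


Track the longest suffix of input matching a prefix of 'yxy': 4 classes (prefixes of length 0..3)
Minimal DFA: 4 states


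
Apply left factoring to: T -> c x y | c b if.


Common prefix: 'c'
Factored: T -> c T', T' -> x y | b if


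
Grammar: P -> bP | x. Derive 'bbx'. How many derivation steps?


Derivation: P => bP => bbP => bbx
Steps: 3


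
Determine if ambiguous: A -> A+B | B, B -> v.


precedence layered via separate nonterminal B: deterministic
Unambiguous


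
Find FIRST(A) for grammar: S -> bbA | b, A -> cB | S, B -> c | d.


Per alternative of A: FIRST(cB) = {c}; FIRST(S) = {b}
FIRST(A) = {b, c}


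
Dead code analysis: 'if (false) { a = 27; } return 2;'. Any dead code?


condition is constant false, so the whole block is unreachable
Dead: 'if (false) { a = 27; }'


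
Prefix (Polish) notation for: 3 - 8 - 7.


left-to-right (same/higher precedence on left): tree is (- (- 3 8) 7)
Prefix: - - 3 8 7


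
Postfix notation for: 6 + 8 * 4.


* has higher precedence, evaluate 8*4 first
Postfix: 6 8 4 * +


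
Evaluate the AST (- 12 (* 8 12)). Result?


Evaluate inner: (* 8 12) = 96
Evaluate root: (- 12 96) = -84
Result: -84


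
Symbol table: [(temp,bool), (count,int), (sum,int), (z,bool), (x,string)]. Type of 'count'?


Lookup 'count' → type int


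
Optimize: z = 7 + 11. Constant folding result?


7 + 11 = 18 at compile time
Optimized: z = 18


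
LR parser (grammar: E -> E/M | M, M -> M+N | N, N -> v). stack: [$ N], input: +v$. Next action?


'N' (not preceded by M+) is the handle for M -> N
Action: reduce (M -> N)


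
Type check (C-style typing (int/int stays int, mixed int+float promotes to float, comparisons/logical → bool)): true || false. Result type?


Operand types: bool || bool
Rule: logical operators take bool operands and yield bool
Result type: bool


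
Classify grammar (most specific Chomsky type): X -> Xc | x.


Left-linear: every RHS is a terminal or one nonterminal followed by a terminal
Classification: Type 3 (Regular)


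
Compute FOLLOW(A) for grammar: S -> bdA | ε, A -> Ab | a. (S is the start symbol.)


$ ∈ FOLLOW(S). For each A -> αBβ: add FIRST(β)\{ε} to FOLLOW(B); if β nullable, add FOLLOW(A).
FOLLOW(A) = {$, b}


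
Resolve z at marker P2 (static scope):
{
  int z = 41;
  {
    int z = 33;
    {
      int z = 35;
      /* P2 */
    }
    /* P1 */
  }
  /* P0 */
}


z declared in the same block as P2
z = 35


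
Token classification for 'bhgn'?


Pattern: letter/underscore followed by alphanumerics, not a keyword
Type: IDENTIFIER


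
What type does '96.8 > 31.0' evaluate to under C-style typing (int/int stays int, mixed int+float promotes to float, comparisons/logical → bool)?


Operand types: float > float
Rule: comparison yields bool
Result type: bool


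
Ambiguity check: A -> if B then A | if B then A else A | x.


dangling else: 'if B then if B then x else x' parses two ways
Ambiguous


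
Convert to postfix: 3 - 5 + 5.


Left to right (same or higher precedence on left)
Postfix: 3 5 - 5 +


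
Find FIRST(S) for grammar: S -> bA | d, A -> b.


Per alternative of S: FIRST(bA) = {b}; FIRST(d) = {d}
FIRST(S) = {b, d}


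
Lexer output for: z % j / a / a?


Scan left to right, longest-match per lexeme
Tokens: ID(z), OP(%), ID(j), OP(/), ID(a), OP(/), ID(a)


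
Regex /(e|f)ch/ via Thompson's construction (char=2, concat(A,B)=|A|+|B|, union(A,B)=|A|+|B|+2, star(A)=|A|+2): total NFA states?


Syntax tree has 4 char leaf(s), 1 union(s), 0 star(s)
chars contribute 4×2 = 8; each union adds +2; each star adds +2
Total: 8 + 2 + 0 = 10 states


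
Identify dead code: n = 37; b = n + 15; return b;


n is read by b's definition; b is returned
No dead code


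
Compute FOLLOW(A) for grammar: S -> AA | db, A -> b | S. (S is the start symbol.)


$ ∈ FOLLOW(S). For each A -> αBβ: add FIRST(β)\{ε} to FOLLOW(B); if β nullable, add FOLLOW(A).
FOLLOW(A) = {$, b, d}


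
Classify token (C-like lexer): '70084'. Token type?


Pattern: digits only
Type: INTEGER_LITERAL


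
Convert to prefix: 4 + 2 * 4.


'*' binds tighter: tree is (+ 4 (* 2 4))
Prefix: + 4 * 2 4


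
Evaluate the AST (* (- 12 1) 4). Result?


Evaluate inner: (- 12 1) = 11
Evaluate root: (* 11 4) = 44
Result: 44


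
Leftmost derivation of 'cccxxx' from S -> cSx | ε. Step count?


Derivation: S => cSx => ccSxx => cccSxxx => cccxxx
Steps: 4


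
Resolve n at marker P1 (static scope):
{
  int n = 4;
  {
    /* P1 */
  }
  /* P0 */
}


P1's block does not declare n; resolves to the enclosing declaration at depth 0
n = 4


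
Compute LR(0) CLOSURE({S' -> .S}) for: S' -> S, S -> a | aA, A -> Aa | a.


Start: S' -> .S
For each item with dot before a nonterminal B, add B -> .γ for every B-production
Closure: [S' -> .S, S -> .a, S -> .aA]


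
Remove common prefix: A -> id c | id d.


Common prefix: 'id'
Factored: A -> id A', A' -> c | d


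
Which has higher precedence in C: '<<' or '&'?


'<<' is shift (level 8); '&' is bitwise AND (level 5)
Higher level binds tighter
'<<' has higher precedence than '&'


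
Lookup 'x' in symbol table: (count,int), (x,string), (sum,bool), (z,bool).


Lookup 'x' → type string


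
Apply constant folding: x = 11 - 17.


11 - 17 = -6 at compile time
Optimized: x = -6


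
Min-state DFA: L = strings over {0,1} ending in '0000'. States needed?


Track the longest suffix of input matching a prefix of '0000': 5 classes (prefixes of length 0..4)
Minimal DFA: 5 states


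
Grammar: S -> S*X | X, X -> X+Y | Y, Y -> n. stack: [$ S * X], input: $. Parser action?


handle 'S*X' on top; lookahead ∈ FOLLOW(S) = {*, $}
Action: reduce (S -> S*X)


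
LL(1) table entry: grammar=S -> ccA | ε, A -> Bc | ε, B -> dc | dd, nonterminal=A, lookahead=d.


For [A, d]: 'd' ∈ FIRST(Bc)
Entry: A -> Bc


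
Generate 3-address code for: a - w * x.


Break into single-operator statements:
t1 = w * x
t2 = a - t1


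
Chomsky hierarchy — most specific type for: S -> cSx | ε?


Single nonterminal LHS, but c^n x^n is not regular
Classification: Type 2 (Context-Free)


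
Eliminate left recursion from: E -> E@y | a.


Left-recursive alternatives: E@y; non-recursive: a
Introduce E': E -> aE', E' -> @yE' | ε


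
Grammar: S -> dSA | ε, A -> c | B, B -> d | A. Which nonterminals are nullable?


A nonterminal is nullable iff some alternative derives ε (directly, or every symbol in it is nullable)
Nullable: {S}


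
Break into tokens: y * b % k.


Scan left to right, longest-match per lexeme
Tokens: ID(y), OP(*), ID(b), OP(%), ID(k)


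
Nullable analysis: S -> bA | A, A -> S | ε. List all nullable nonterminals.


A nonterminal is nullable iff some alternative derives ε (directly, or every symbol in it is nullable)
Nullable: {A, S}


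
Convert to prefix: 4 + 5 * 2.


'*' binds tighter: tree is (+ 4 (* 5 2))
Prefix: + 4 * 5 2


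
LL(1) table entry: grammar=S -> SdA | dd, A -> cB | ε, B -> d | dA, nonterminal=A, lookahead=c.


For [A, c]: 'c' ∈ FIRST(cB)
Entry: A -> cB


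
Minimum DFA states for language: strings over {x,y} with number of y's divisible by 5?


Track (count of y) mod 5: states 0..4, accept at 0
Minimal DFA: 5 states


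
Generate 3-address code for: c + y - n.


Break into single-operator statements:
t1 = c + y
t2 = t1 - n


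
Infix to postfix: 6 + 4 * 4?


* has higher precedence, evaluate 4*4 first
Postfix: 6 4 4 * +


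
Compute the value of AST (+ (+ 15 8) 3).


Evaluate inner: (+ 15 8) = 23
Evaluate root: (+ 23 3) = 26
Result: 26


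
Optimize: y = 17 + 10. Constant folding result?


17 + 10 = 27 at compile time
Optimized: y = 27


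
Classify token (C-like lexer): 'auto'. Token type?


Pattern: reserved word
Type: KEYWORD


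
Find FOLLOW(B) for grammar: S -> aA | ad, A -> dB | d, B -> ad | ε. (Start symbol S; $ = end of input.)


$ ∈ FOLLOW(S). For each A -> αBβ: add FIRST(β)\{ε} to FOLLOW(B); if β nullable, add FOLLOW(A).
FOLLOW(B) = {$}


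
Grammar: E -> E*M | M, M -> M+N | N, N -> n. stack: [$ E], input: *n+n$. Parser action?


shift '*' to continue E -> E*M
Action: shift


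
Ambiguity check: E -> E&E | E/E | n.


'n&n/n' has two parse trees (no precedence encoded between & and /)
Ambiguous


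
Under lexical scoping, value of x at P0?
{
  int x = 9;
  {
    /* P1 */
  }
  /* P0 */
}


x declared in the same block as P0
x = 9


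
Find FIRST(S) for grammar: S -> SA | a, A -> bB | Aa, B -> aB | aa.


Per alternative of S: FIRST(SA) = {a}; FIRST(a) = {a}
FIRST(S) = {a}


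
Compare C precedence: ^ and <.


'<' is relational (level 7); '^' is bitwise XOR (level 4)
Higher level binds tighter
'<' has higher precedence than '^'


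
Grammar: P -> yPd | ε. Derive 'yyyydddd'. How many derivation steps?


Derivation: P => yPd => yyPdd => yyyPddd => yyyyPdddd => yyyydddd
Steps: 5


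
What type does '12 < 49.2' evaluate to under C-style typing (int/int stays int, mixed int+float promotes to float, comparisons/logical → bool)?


Operand types: int < float
Rule: comparison yields bool
Result type: bool


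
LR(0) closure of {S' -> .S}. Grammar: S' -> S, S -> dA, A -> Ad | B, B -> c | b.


Start: S' -> .S
For each item with dot before a nonterminal B, add B -> .γ for every B-production
Closure: [S' -> .S, S -> .dA]


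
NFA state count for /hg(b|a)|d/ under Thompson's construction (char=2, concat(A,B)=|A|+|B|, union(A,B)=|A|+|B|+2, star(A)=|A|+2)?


Syntax tree has 5 char leaf(s), 2 union(s), 0 star(s)
chars contribute 5×2 = 10; each union adds +2; each star adds +2
Total: 10 + 4 + 0 = 14 states


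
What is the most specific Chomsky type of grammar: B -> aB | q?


Right-linear: every RHS is a terminal or a terminal followed by one nonterminal
Classification: Type 3 (Regular)


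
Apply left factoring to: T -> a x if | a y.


Common prefix: 'a'
Factored: T -> a T', T' -> x if | y


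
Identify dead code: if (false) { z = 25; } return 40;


condition is constant false, so the whole block is unreachable
Dead: 'if (false) { z = 25; }'


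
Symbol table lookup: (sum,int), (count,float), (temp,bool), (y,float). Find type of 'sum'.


Lookup 'sum' → type int


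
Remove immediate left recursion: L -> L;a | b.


Left-recursive alternatives: L;a; non-recursive: b
Introduce L': L -> bL', L' -> ;aL' | ε


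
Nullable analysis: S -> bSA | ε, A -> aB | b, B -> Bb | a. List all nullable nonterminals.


A nonterminal is nullable iff some alternative derives ε (directly, or every symbol in it is nullable)
Nullable: {S}


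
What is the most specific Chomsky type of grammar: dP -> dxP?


LHS has context (more than one symbol) and |LHS| ≤ |RHS|
Classification: Type 1 (Context-Sensitive)


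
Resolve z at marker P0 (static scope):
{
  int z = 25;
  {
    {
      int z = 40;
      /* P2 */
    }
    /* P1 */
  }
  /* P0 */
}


z declared in the same block as P0
z = 25


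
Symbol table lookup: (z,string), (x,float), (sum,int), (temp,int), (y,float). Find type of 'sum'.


Lookup 'sum' → type int


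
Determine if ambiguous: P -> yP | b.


right-linear, alternatives start with distinct terminals 'y' vs 'b': unique leftmost derivation
Unambiguous


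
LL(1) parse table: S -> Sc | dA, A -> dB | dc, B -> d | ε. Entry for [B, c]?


For [B, c]: ε is nullable and 'c' ∈ FOLLOW(B)
Entry: B -> ε


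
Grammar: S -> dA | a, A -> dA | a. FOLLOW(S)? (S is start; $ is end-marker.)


$ ∈ FOLLOW(S). For each A -> αBβ: add FIRST(β)\{ε} to FOLLOW(B); if β nullable, add FOLLOW(A).
FOLLOW(S) = {$}


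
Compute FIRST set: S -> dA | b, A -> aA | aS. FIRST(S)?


Per alternative of S: FIRST(dA) = {d}; FIRST(b) = {b}
FIRST(S) = {b, d}


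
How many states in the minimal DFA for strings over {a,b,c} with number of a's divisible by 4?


Track (count of a) mod 4: states 0..3, accept at 0
Minimal DFA: 4 states


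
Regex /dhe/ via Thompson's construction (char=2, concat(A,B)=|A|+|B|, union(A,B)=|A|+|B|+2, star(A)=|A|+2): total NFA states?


Syntax tree has 3 char leaf(s), 0 union(s), 0 star(s)
chars contribute 3×2 = 6; each union adds +2; each star adds +2
Total: 6 + 0 + 0 = 6 states


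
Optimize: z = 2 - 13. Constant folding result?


2 - 13 = -11 at compile time
Optimized: z = -11


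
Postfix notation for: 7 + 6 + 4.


Left to right (same or higher precedence on left)
Postfix: 7 6 + 4 +


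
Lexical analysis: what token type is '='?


Pattern: operator symbol
Type: OPERATOR


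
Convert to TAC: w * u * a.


Break into single-operator statements:
t1 = w * u
t2 = t1 * a


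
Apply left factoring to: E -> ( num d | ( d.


Common prefix: '('
Factored: E -> ( E', E' -> num d | d


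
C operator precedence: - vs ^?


'-' is additive (level 9); '^' is bitwise XOR (level 4)
Higher level binds tighter
'-' has higher precedence than '^'


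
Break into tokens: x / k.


Scan left to right, longest-match per lexeme
Tokens: ID(x), OP(/), ID(k)


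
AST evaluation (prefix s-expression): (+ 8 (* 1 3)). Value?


Evaluate inner: (* 1 3) = 3
Evaluate root: (+ 8 3) = 11
Result: 11


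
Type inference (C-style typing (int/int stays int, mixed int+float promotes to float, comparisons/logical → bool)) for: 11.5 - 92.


Operand types: float - int
Rule: mixed int/float promotes to float; int/int stays int
Result type: float


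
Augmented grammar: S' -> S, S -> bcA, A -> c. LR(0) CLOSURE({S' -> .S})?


Start: S' -> .S
For each item with dot before a nonterminal B, add B -> .γ for every B-production
Closure: [S' -> .S, S -> .bcA]


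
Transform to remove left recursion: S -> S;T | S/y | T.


Left-recursive alternatives: S;T, S/y; non-recursive: T
Introduce S': S -> TS', S' -> ;TS' | /yS' | ε


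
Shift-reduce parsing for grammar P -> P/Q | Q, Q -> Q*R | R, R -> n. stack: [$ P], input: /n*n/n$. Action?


shift '/' to continue P -> P/Q
Action: shift


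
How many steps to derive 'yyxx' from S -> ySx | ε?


Derivation: S => ySx => yySxx => yyxx
Steps: 3


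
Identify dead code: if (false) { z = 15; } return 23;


condition is constant false, so the whole block is unreachable
Dead: 'if (false) { z = 15; }'


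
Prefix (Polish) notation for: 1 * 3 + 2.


left-to-right (same/higher precedence on left): tree is (+ (* 1 3) 2)
Prefix: + * 1 3 2


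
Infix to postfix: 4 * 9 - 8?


Left to right (same or higher precedence on left)
Postfix: 4 9 * 8 -


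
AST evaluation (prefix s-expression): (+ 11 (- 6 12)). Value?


Evaluate inner: (- 6 12) = -6
Evaluate root: (+ 11 -6) = 5
Result: 5


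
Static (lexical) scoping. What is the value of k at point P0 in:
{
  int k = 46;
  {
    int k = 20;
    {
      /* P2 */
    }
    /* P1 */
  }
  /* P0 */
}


k declared in the same block as P0
k = 46


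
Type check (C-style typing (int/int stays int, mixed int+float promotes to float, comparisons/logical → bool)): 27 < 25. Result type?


Operand types: int < int
Rule: comparison yields bool
Result type: bool


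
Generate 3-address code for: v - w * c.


Break into single-operator statements:
t1 = w * c
t2 = v - t1


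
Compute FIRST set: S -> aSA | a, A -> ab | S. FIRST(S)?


Per alternative of S: FIRST(aSA) = {a}; FIRST(a) = {a}
FIRST(S) = {a}


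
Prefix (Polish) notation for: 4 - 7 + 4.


left-to-right (same/higher precedence on left): tree is (+ (- 4 7) 4)
Prefix: + - 4 7 4


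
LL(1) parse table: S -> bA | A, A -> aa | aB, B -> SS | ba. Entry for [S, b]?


For [S, b]: 'b' ∈ FIRST(bA)
Entry: S -> bA


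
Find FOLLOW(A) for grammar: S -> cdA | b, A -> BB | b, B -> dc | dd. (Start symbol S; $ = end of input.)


$ ∈ FOLLOW(S). For each A -> αBβ: add FIRST(β)\{ε} to FOLLOW(B); if β nullable, add FOLLOW(A).
FOLLOW(A) = {$}


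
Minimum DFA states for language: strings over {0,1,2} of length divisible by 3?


Track length mod 3: states 0..2, accept at 0
Minimal DFA: 3 states


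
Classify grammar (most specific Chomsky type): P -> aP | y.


Right-linear: every RHS is a terminal or a terminal followed by one nonterminal
Classification: Type 3 (Regular)


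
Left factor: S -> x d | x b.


Common prefix: 'x'
Factored: S -> x S', S' -> d | b


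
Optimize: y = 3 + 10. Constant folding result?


3 + 10 = 13 at compile time
Optimized: y = 13


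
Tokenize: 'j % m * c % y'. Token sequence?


Scan left to right, longest-match per lexeme
Tokens: ID(j), OP(%), ID(m), OP(*), ID(c), OP(%), ID(y)


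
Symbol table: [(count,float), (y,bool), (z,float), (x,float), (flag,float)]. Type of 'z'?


Lookup 'z' → type float


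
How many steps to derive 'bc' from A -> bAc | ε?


Derivation: A => bAc => bc
Steps: 2


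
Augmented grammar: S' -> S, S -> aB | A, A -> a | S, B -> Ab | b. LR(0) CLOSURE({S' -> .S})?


Start: S' -> .S
For each item with dot before a nonterminal B, add B -> .γ for every B-production
Closure: [S' -> .S, S -> .aB, S -> .A, A -> .a, A -> .S]


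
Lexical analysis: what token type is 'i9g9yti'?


Pattern: letter/underscore followed by alphanumerics, not a keyword
Type: IDENTIFIER


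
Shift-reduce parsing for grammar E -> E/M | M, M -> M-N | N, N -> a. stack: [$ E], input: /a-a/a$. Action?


shift '/' to continue E -> E/M
Action: shift


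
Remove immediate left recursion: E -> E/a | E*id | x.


Left-recursive alternatives: E/a, E*id; non-recursive: x
Introduce E': E -> xE', E' -> /aE' | *idE' | ε


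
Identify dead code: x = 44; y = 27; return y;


x is assigned but never read
Dead: 'x = 44'


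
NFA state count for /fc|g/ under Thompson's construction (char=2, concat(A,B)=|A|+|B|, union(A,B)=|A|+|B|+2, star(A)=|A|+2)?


Syntax tree has 3 char leaf(s), 1 union(s), 0 star(s)
chars contribute 3×2 = 6; each union adds +2; each star adds +2
Total: 6 + 2 + 0 = 8 states


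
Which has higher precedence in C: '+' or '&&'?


'+' is additive (level 9); '&&' is logical AND (level 2)
Higher level binds tighter
'+' has higher precedence than '&&'


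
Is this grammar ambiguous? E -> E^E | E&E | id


'id^id&id' has two parse trees (no precedence encoded between ^ and &)
Ambiguous


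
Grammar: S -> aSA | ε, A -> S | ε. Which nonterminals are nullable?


A nonterminal is nullable iff some alternative derives ε (directly, or every symbol in it is nullable)
Nullable: {A, S}


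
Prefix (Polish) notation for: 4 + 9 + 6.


left-to-right (same/higher precedence on left): tree is (+ (+ 4 9) 6)
Prefix: + + 4 9 6


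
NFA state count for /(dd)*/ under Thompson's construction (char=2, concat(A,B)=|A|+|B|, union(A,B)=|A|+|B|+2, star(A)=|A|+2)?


Syntax tree has 2 char leaf(s), 0 union(s), 1 star(s)
chars contribute 2×2 = 4; each union adds +2; each star adds +2
Total: 4 + 0 + 2 = 6 states


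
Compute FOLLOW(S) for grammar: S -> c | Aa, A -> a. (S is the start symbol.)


$ ∈ FOLLOW(S). For each A -> αBβ: add FIRST(β)\{ε} to FOLLOW(B); if β nullable, add FOLLOW(A).
FOLLOW(S) = {$}


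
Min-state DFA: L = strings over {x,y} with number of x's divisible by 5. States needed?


Track (count of x) mod 5: states 0..4, accept at 0
Minimal DFA: 5 states


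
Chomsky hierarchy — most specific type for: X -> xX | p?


Right-linear: every RHS is a terminal or a terminal followed by one nonterminal
Classification: Type 3 (Regular)


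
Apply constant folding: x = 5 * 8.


5 * 8 = 40 at compile time
Optimized: x = 40


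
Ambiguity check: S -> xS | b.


right-linear, alternatives start with distinct terminals 'x' vs 'b': unique leftmost derivation
Unambiguous


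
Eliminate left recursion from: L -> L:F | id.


Left-recursive alternatives: L:F; non-recursive: id
Introduce L': L -> idL', L' -> :FL' | ε


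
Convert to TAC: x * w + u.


Break into single-operator statements:
t1 = x * w
t2 = t1 + u


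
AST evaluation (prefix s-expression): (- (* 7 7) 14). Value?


Evaluate inner: (* 7 7) = 49
Evaluate root: (- 49 14) = 35
Result: 35


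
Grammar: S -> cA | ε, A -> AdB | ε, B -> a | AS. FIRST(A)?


Per alternative of A: FIRST(AdB) = {d}; FIRST(ε) = {ε}
FIRST(A) = {d, ε}


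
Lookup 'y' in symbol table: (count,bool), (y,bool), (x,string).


Lookup 'y' → type bool


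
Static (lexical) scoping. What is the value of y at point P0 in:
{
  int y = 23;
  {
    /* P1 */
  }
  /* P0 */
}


y declared in the same block as P0
y = 23


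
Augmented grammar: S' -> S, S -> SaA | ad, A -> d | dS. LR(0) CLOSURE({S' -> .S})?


Start: S' -> .S
For each item with dot before a nonterminal B, add B -> .γ for every B-production
Closure: [S' -> .S, S -> .SaA, S -> .ad]


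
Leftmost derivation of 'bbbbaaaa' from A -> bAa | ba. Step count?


Derivation: A => bAa => bbAaa => bbbAaaa => bbbbaaaa
Steps: 4


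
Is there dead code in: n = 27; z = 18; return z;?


n is assigned but never read
Dead: 'n = 27'


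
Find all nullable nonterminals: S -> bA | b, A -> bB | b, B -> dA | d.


A nonterminal is nullable iff some alternative derives ε (directly, or every symbol in it is nullable)
Nullable: {}
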